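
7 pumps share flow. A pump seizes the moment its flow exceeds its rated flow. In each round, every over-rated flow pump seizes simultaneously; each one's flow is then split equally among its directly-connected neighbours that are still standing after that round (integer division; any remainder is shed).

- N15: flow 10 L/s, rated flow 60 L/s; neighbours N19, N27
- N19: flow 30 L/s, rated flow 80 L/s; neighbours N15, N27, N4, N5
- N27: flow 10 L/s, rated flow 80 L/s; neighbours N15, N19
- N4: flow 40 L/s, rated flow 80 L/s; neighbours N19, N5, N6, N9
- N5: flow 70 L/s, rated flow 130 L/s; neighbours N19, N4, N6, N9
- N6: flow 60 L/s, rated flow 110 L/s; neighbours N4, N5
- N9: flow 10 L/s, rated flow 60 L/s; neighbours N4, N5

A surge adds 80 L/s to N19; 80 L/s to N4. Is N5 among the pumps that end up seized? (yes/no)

yes

Round 1 — N19 at 110 > 80; N4 at 120 > 80. N19, N4 seize.
  N19 sheds 110 L/s to N15, N27, N5: 36 each (2 lost).
    N15: 10+36 = 46 ≤ 60
    N27: 10+36 = 46 ≤ 80
    N5: 70+36 = 106 ≤ 130
  N4 sheds 120 L/s to N5, N6, N9: 40 each.
    N5: 106+40 = 146 > 130
    N6: 60+40 = 100 ≤ 110
    N9: 10+40 = 50 ≤ 60
Round 2 — N5 seizes.
  N5 sheds 146 L/s to N6, N9: 73 each.
    N6: 100+73 = 173 > 110
    N9: 50+73 = 123 > 60
Round 3 — N6, N9 seize.
  N6 sheds 173 L/s: no online neighbours, lost.
  N9 sheds 123 L/s: no online neighbours, lost.
No further seizures.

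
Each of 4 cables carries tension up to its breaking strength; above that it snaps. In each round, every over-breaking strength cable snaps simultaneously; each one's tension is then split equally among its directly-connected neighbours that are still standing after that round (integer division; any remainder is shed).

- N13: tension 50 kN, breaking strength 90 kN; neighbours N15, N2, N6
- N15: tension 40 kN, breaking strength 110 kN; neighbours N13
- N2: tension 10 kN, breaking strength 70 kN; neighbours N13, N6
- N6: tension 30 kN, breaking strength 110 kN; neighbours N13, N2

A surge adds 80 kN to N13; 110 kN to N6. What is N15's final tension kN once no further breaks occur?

Round 1 — N13 at 130 > 90; N6 at 140 > 110. N13, N6 snap.
  N13 sheds 130 kN to N15, N2: 65 each.
    N15: 40+65 = 105 ≤ 110
    N2: 10+65 = 75 > 70
  N6 sheds 140 kN to N2: 140 each.
    N2: 75+140 = 215 > 70
Round 2 — N2 snaps.
  N2 sheds 215 kN: no online neighbours, lost.
No further breaks.

105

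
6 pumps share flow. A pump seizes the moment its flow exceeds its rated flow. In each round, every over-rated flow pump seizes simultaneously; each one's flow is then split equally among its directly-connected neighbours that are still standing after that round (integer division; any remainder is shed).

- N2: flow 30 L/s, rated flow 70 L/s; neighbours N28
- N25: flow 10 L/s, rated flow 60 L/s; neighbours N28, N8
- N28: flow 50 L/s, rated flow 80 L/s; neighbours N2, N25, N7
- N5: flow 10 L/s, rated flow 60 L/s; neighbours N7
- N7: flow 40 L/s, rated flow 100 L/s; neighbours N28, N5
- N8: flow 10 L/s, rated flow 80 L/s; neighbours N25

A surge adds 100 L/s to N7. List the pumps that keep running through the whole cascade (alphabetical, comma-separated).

Round 1 — N7 at 140 > 100. N7 seizes.
  N7 sheds 140 L/s to N28, N5: 70 each.
    N28: 50+70 = 120 > 80
    N5: 10+70 = 80 > 60
Round 2 — N28, N5 seize.
  N28 sheds 120 L/s to N2, N25: 60 each.
    N2: 30+60 = 90 > 70
    N25: 10+60 = 70 > 60
  N5 sheds 80 L/s: no online neighbours, lost.
Round 3 — N2, N25 seize.
  N2 sheds 90 L/s: no online neighbours, lost.
  N25 sheds 70 L/s to N8: 70 each.
    N8: 10+70 = 80 ≤ 80
No further seizures.

N8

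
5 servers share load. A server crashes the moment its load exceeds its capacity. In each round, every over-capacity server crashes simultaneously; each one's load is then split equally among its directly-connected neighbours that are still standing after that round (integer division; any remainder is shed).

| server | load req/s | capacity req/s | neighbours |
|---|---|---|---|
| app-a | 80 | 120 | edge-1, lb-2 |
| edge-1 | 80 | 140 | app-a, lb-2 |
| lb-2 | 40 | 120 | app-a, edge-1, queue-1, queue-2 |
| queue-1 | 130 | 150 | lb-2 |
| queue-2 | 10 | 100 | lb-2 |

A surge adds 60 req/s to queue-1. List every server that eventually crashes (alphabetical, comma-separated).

Round 1 — queue-1 at 190 > 150. queue-1 crashes.
  queue-1 sheds 190 req/s to lb-2: 190 each.
    lb-2: 40+190 = 230 > 120
Round 2 — lb-2 crashes.
  lb-2 sheds 230 req/s to app-a, edge-1, queue-2: 76 each (2 lost).
    app-a: 80+76 = 156 > 120
    edge-1: 80+76 = 156 > 140
    queue-2: 10+76 = 86 ≤ 100
Round 3 — app-a, edge-1 crash.
  app-a sheds 156 req/s: no online neighbours, lost.
  edge-1 sheds 156 req/s: no online neighbours, lost.
No further crashes.

app-a, edge-1, lb-2, queue-1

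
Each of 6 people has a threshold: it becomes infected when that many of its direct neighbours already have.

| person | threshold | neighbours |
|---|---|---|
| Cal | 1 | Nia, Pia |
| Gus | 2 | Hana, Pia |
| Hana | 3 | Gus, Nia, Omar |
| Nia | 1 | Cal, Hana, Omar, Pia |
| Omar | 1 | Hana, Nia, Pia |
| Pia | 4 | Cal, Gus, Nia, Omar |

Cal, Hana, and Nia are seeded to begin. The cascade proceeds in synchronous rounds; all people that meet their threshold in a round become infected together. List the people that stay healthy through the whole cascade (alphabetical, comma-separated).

Gus, Pia

Round 1 — Cal, Hana, Nia become infected (initial).
Round 2 — checking thresholds:
  Gus: 1 of 2 neighbours < 2, not yet.
  Omar: 2 of 3 neighbours ≥ 1, becomes infected.
  Pia: 2 of 4 neighbours < 4, not yet.
Round 3 — no new infections; cascade stops.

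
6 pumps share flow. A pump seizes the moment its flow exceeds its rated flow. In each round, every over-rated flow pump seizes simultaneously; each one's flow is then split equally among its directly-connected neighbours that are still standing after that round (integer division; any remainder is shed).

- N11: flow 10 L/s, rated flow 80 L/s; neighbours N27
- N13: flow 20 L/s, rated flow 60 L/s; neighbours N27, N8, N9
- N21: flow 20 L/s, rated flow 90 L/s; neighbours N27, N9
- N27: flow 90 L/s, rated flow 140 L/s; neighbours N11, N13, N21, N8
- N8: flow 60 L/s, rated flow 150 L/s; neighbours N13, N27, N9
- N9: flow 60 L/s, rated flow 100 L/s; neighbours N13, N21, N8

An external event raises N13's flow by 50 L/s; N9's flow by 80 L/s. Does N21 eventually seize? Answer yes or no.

yes

Round 1 — N13 at 70 > 60; N9 at 140 > 100. N13, N9 seize.
  N13 sheds 70 L/s to N27, N8: 35 each.
    N27: 90+35 = 125 ≤ 140
    N8: 60+35 = 95 ≤ 150
  N9 sheds 140 L/s to N21, N8: 70 each.
    N21: 20+70 = 90 ≤ 90
    N8: 95+70 = 165 > 150
Round 2 — N8 seizes.
  N8 sheds 165 L/s to N27: 165 each.
    N27: 125+165 = 290 > 140
Round 3 — N27 seizes.
  N27 sheds 290 L/s to N11, N21: 145 each.
    N11: 10+145 = 155 > 80
    N21: 90+145 = 235 > 90
Round 4 — N11, N21 seize.
  N11 sheds 155 L/s: no online neighbours, lost.
  N21 sheds 235 L/s: no online neighbours, lost.
No further seizures.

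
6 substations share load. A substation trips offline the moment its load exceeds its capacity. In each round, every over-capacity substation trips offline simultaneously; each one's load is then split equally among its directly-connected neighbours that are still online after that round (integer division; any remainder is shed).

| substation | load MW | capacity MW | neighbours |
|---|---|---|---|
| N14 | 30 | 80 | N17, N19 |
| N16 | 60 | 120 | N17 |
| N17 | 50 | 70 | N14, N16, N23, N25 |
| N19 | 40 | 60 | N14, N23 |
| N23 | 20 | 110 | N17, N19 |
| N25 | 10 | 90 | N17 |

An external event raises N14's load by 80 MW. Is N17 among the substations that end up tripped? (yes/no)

yes

Round 1 — N14 at 110 > 80. N14 trips offline.
  N14 sheds 110 MW to N17, N19: 55 each.
    N17: 50+55 = 105 > 70
    N19: 40+55 = 95 > 60
Round 2 — N17, N19 trip offline.
  N17 sheds 105 MW to N16, N23, N25: 35 each.
    N16: 60+35 = 95 ≤ 120
    N23: 20+35 = 55 ≤ 110
    N25: 10+35 = 45 ≤ 90
  N19 sheds 95 MW to N23: 95 each.
    N23: 55+95 = 150 > 110
Round 3 — N23 trips offline.
  N23 sheds 150 MW: no online neighbours, lost.
No further trips.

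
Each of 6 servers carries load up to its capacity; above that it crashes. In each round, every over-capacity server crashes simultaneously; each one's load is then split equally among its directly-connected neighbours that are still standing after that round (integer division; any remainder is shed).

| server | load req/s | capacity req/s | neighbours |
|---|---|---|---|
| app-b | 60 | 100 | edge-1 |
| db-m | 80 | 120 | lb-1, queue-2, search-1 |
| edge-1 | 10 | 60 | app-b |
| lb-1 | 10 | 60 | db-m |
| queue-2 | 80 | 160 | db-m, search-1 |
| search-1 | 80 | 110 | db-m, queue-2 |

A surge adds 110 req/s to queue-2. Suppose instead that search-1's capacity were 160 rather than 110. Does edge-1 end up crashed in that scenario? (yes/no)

With search-1's capacity at 160:
Round 1 — queue-2 at 190 > 160. queue-2 crashes.
  queue-2 sheds 190 req/s to db-m, search-1: 95 each.
    db-m: 80+95 = 175 > 120
    search-1: 80+95 = 175 > 160
Round 2 — db-m, search-1 crash.
  db-m sheds 175 req/s to lb-1: 175 each.
    lb-1: 10+175 = 185 > 60
  search-1 sheds 175 req/s: no online neighbours, lost.
Round 3 — lb-1 crashes.
  lb-1 sheds 185 req/s: no online neighbours, lost.
No further crashes.

no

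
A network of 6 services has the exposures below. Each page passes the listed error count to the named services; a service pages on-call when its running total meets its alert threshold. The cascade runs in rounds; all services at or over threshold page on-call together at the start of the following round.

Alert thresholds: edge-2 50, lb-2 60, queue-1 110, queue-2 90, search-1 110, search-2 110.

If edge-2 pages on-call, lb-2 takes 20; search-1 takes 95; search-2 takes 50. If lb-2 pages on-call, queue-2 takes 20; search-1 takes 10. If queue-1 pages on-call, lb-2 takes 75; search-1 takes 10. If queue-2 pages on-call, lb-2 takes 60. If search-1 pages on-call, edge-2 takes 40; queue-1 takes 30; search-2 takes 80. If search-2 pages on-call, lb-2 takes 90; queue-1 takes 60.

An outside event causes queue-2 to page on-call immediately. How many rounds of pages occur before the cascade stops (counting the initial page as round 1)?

2

Round 1 — queue-2 pages on-call (initial).
  lb-2: +60 → 60 ≥ 60
Round 2 — lb-2 pages on-call.
  search-1: +10 → 10 < 110
No further pages.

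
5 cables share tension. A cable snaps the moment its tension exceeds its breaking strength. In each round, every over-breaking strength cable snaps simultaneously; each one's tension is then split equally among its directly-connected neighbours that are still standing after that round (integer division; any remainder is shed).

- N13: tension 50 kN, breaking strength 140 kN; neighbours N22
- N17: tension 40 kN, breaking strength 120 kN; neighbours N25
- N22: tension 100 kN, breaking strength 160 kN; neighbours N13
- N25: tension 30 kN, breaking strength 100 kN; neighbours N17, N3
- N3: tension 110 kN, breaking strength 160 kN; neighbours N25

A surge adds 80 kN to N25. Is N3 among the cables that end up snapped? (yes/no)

Round 1 — N25 at 110 > 100. N25 snaps.
  N25 sheds 110 kN to N17, N3: 55 each.
    N17: 40+55 = 95 ≤ 120
    N3: 110+55 = 165 > 160
Round 2 — N3 snaps.
  N3 sheds 165 kN: no online neighbours, lost.
No further breaks.

yes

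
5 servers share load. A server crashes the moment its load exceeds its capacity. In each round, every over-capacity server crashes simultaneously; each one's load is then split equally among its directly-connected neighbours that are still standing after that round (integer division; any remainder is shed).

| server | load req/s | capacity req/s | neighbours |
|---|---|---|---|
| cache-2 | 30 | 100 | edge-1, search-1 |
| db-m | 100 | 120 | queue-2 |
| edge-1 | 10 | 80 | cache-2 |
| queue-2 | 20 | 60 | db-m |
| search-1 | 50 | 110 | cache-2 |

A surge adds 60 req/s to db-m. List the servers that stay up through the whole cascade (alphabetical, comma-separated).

Round 1 — db-m at 160 > 120. db-m crashes.
  db-m sheds 160 req/s to queue-2: 160 each.
    queue-2: 20+160 = 180 > 60
Round 2 — queue-2 crashes.
  queue-2 sheds 180 req/s: no online neighbours, lost.
No further crashes.

cache-2, edge-1, search-1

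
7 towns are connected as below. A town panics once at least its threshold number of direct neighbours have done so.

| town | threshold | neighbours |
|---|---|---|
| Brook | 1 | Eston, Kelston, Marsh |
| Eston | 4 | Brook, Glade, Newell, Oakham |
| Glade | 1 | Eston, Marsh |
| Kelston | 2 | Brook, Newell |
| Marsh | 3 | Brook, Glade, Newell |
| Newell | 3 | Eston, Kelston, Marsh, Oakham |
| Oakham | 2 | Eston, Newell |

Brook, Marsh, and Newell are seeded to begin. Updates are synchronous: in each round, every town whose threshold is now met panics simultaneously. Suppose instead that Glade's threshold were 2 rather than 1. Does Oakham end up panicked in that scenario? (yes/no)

With Glade's threshold at 2:
Round 1 — Brook, Marsh, Newell panic (initial).
Round 2 — checking thresholds:
  Eston: 2 of 4 neighbours < 4, holds.
  Glade: 1 of 2 neighbours < 2, holds.
  Kelston: 2 of 2 neighbours ≥ 2, panics.
  Oakham: 1 of 2 neighbours < 2, holds.
Round 3 — no new panics; cascade stops.

no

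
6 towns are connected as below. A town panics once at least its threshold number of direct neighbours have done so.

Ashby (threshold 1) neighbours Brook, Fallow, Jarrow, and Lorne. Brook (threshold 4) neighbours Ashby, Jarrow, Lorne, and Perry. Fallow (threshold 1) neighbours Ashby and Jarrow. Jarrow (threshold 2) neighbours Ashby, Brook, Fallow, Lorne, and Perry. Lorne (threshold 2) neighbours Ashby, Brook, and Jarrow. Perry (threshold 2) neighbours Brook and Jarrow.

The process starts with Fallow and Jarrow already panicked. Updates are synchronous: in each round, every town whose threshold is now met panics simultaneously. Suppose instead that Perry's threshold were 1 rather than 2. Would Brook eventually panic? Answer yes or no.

With Perry's threshold at 1:
Round 1 — Fallow, Jarrow panic (initial).
Round 2 — checking thresholds:
  Ashby: 2 of 4 neighbours ≥ 1, panics.
  Brook: 1 of 4 neighbours < 4, holds.
  Lorne: 1 of 3 neighbours < 2, holds.
  Perry: 1 of 2 neighbours ≥ 1, panics.
Round 3 — checking thresholds:
  Brook: 3 of 4 neighbours < 4, holds.
  Lorne: 2 of 3 neighbours ≥ 2, panics.
Round 4 — checking thresholds:
  Brook: 4 of 4 neighbours ≥ 4, panics.
Round 5 — no new panics; cascade stops.

yes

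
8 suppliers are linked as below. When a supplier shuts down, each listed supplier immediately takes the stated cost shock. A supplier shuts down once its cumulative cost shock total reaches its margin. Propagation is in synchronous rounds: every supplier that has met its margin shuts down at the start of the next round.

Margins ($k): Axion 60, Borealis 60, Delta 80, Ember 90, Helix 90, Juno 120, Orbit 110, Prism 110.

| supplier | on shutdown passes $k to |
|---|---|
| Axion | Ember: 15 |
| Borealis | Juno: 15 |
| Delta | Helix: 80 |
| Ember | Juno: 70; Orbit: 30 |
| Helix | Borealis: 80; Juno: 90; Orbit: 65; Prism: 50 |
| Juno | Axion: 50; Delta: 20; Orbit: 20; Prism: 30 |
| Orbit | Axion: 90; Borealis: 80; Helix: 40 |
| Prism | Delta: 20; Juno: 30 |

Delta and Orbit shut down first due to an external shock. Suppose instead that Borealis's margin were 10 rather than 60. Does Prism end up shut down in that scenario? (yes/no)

With Borealis's margin at 10:
Round 1 — Delta, Orbit shut down (initial).
  Axion: +90 → 90 ≥ 60
  Borealis: +80 → 80 ≥ 10
  Helix: +80+40 → 120 ≥ 90
Round 2 — Axion, Borealis, Helix shut down.
  Ember: +15 → 15 < 90
  Juno: +15+90 → 105 < 120
  Prism: +50 → 50 < 110
No further shutdowns.

no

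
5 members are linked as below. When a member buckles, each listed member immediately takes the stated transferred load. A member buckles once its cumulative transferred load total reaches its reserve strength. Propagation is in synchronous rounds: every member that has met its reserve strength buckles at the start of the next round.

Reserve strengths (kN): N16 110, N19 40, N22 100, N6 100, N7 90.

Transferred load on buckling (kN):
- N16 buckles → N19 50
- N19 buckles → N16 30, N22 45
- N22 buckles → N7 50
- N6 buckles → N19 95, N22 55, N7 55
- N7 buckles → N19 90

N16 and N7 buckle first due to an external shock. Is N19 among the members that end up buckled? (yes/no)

yes

Round 1 — N16, N7 buckle (initial).
  N19: +50+90 → 140 ≥ 40
Round 2 — N19 buckles.
  N22: +45 → 45 < 100
No further bucklings.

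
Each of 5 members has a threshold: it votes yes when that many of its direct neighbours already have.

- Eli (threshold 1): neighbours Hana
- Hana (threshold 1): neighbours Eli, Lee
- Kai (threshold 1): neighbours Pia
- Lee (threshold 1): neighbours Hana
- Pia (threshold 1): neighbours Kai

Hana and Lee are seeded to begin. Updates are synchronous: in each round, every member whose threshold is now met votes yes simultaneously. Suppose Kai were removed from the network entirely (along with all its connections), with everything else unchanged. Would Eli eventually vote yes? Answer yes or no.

yes

With Kai removed:
Round 1 — Hana, Lee vote yes (initial).
Round 2 — checking thresholds:
  Eli: 1 of 1 neighbours ≥ 1, votes yes.
Round 3 — no new yes votes; cascade stops.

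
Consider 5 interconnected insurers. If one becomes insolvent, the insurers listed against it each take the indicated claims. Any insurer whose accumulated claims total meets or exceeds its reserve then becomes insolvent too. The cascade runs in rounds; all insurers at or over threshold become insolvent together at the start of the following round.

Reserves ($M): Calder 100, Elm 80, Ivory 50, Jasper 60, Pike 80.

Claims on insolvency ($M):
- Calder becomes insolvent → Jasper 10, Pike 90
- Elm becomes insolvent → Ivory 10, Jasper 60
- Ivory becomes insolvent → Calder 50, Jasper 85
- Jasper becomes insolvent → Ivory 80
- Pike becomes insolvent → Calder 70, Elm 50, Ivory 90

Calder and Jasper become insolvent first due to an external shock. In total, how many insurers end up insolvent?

4

Round 1 — Calder, Jasper become insolvent (initial).
  Ivory: +80 → 80 ≥ 50
  Pike: +90 → 90 ≥ 80
Round 2 — Ivory, Pike become insolvent.
  Elm: +50 → 50 < 80
No further insolvencies.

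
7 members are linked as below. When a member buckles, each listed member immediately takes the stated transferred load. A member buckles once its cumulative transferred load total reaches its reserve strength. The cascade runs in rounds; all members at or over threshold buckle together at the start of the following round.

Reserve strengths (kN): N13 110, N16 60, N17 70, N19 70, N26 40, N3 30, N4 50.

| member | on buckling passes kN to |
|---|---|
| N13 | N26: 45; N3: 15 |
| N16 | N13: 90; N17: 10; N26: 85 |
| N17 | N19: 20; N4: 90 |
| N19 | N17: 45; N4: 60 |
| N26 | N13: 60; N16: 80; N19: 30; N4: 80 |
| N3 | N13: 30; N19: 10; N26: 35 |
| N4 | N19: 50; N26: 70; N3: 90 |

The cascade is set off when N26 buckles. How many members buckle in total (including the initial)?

Round 1 — N26 buckles (initial).
  N13: +60 → 60 < 110
  N16: +80 → 80 ≥ 60
  N19: +30 → 30 < 70
  N4: +80 → 80 ≥ 50
Round 2 — N16, N4 buckle.
  N13: +90 → 150 ≥ 110
  N17: +10 → 10 < 70
  N19: +50 → 80 ≥ 70
  N3: +90 → 90 ≥ 30
Round 3 — N13, N19, N3 buckle.
  N17: +45 → 55 < 70
No further bucklings.

6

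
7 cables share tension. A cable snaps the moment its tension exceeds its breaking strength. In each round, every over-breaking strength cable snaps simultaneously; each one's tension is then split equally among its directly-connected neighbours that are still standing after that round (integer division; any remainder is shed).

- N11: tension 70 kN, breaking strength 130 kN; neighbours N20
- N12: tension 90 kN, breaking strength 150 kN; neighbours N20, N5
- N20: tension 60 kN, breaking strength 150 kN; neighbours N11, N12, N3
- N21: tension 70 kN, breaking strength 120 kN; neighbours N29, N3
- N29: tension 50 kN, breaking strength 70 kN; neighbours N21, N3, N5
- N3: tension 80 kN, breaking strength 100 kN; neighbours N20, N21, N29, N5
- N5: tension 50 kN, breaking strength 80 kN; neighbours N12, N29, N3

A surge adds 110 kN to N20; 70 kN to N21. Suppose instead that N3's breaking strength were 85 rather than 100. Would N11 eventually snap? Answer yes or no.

With N3's breaking strength at 85:
Round 1 — N20 at 170 > 150; N21 at 140 > 120. N20, N21 snap.
  N20 sheds 170 kN to N11, N12, N3: 56 each (2 lost).
    N11: 70+56 = 126 ≤ 130
    N12: 90+56 = 146 ≤ 150
    N3: 80+56 = 136 > 85
  N21 sheds 140 kN to N29, N3: 70 each.
    N29: 50+70 = 120 > 70
    N3: 136+70 = 206 > 85
Round 2 — N29, N3 snap.
  N29 sheds 120 kN to N5: 120 each.
    N5: 50+120 = 170 > 80
  N3 sheds 206 kN to N5: 206 each.
    N5: 170+206 = 376 > 80
Round 3 — N5 snaps.
  N5 sheds 376 kN to N12: 376 each.
    N12: 146+376 = 522 > 150
Round 4 — N12 snaps.
  N12 sheds 522 kN: no online neighbours, lost.
No further breaks.

no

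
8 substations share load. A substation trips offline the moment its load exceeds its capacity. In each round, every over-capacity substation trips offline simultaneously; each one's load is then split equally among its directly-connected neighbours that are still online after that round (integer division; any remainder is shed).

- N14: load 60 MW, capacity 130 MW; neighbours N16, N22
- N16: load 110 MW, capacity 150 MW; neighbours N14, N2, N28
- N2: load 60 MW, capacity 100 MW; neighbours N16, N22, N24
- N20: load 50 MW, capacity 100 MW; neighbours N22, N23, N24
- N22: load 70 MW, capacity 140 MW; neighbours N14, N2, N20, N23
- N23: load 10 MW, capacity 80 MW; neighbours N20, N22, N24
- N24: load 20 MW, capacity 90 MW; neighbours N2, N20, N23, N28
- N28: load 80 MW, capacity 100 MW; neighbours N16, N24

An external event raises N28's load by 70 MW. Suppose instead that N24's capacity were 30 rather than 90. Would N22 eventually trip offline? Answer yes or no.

With N24's capacity at 30:
Round 1 — N28 at 150 > 100. N28 trips offline.
  N28 sheds 150 MW to N16, N24: 75 each.
    N16: 110+75 = 185 > 150
    N24: 20+75 = 95 > 30
Round 2 — N16, N24 trip offline.
  N16 sheds 185 MW to N14, N2: 92 each (1 lost).
    N14: 60+92 = 152 > 130
    N2: 60+92 = 152 > 100
  N24 sheds 95 MW to N2, N20, N23: 31 each (2 lost).
    N2: 152+31 = 183 > 100
    N20: 50+31 = 81 ≤ 100
    N23: 10+31 = 41 ≤ 80
Round 3 — N14, N2 trip offline.
  N14 sheds 152 MW to N22: 152 each.
    N22: 70+152 = 222 > 140
  N2 sheds 183 MW to N22: 183 each.
    N22: 222+183 = 405 > 140
Round 4 — N22 trips offline.
  N22 sheds 405 MW to N20, N23: 202 each (1 lost).
    N20: 81+202 = 283 > 100
    N23: 41+202 = 243 > 80
Round 5 — N20, N23 trip offline.
  N20 sheds 283 MW: no online neighbours, lost.
  N23 sheds 243 MW: no online neighbours, lost.
No further trips.

yes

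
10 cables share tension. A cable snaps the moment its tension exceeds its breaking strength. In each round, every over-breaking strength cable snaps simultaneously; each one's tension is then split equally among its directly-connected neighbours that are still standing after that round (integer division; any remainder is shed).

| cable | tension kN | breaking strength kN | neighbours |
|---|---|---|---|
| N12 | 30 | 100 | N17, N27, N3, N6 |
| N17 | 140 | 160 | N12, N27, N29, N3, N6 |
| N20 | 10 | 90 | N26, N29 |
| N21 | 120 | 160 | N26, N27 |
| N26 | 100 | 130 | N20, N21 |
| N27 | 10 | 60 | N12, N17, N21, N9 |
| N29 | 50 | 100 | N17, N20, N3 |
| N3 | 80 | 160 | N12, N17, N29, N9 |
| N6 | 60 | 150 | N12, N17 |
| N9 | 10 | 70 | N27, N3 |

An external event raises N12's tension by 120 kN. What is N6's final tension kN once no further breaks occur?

Round 1 — N12 at 150 > 100. N12 snaps.
  N12 sheds 150 kN to N17, N27, N3, N6: 37 each (2 lost).
    N17: 140+37 = 177 > 160
    N27: 10+37 = 47 ≤ 60
    N3: 80+37 = 117 ≤ 160
    N6: 60+37 = 97 ≤ 150
Round 2 — N17 snaps.
  N17 sheds 177 kN to N27, N29, N3, N6: 44 each (1 lost).
    N27: 47+44 = 91 > 60
    N29: 50+44 = 94 ≤ 100
    N3: 117+44 = 161 > 160
    N6: 97+44 = 141 ≤ 150
Round 3 — N27, N3 snap.
  N27 sheds 91 kN to N21, N9: 45 each (1 lost).
    N21: 120+45 = 165 > 160
    N9: 10+45 = 55 ≤ 70
  N3 sheds 161 kN to N29, N9: 80 each (1 lost).
    N29: 94+80 = 174 > 100
    N9: 55+80 = 135 > 70
Round 4 — N21, N29, N9 snap.
  N21 sheds 165 kN to N26: 165 each.
    N26: 100+165 = 265 > 130
  N29 sheds 174 kN to N20: 174 each.
    N20: 10+174 = 184 > 90
  N9 sheds 135 kN: no online neighbours, lost.
Round 5 — N20, N26 snap.
  N20 sheds 184 kN: no online neighbours, lost.
  N26 sheds 265 kN: no online neighbours, lost.
No further breaks.

141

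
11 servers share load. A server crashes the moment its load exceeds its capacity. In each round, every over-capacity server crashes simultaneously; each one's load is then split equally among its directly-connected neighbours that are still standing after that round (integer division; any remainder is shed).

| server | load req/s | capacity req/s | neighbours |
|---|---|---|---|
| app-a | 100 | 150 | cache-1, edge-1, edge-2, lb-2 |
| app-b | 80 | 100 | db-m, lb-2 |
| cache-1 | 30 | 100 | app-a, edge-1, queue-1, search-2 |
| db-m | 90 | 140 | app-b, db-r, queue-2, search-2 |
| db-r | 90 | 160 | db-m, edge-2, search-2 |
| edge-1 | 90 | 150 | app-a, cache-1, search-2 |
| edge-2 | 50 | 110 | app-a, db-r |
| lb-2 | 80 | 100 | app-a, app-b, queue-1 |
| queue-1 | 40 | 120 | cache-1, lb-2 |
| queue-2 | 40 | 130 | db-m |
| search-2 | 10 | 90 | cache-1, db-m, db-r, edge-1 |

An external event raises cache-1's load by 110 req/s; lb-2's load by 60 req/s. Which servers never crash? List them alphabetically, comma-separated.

queue-2

Round 1 — cache-1 at 140 > 100; lb-2 at 140 > 100. cache-1, lb-2 crash.
  cache-1 sheds 140 req/s to app-a, edge-1, queue-1, search-2: 35 each.
    app-a: 100+35 = 135 ≤ 150
    edge-1: 90+35 = 125 ≤ 150
    queue-1: 40+35 = 75 ≤ 120
    search-2: 10+35 = 45 ≤ 90
  lb-2 sheds 140 req/s to app-a, app-b, queue-1: 46 each (2 lost).
    app-a: 135+46 = 181 > 150
    app-b: 80+46 = 126 > 100
    queue-1: 75+46 = 121 > 120
Round 2 — app-a, app-b, queue-1 crash.
  app-a sheds 181 req/s to edge-1, edge-2: 90 each (1 lost).
    edge-1: 125+90 = 215 > 150
    edge-2: 50+90 = 140 > 110
  app-b sheds 126 req/s to db-m: 126 each.
    db-m: 90+126 = 216 > 140
  queue-1 sheds 121 req/s: no online neighbours, lost.
Round 3 — db-m, edge-1, edge-2 crash.
  db-m sheds 216 req/s to db-r, queue-2, search-2: 72 each.
    db-r: 90+72 = 162 > 160
    queue-2: 40+72 = 112 ≤ 130
    search-2: 45+72 = 117 > 90
  edge-1 sheds 215 req/s to search-2: 215 each.
    search-2: 117+215 = 332 > 90
  edge-2 sheds 140 req/s to db-r: 140 each.
    db-r: 162+140 = 302 > 160
Round 4 — db-r, search-2 crash.
  db-r sheds 302 req/s: no online neighbours, lost.
  search-2 sheds 332 req/s: no online neighbours, lost.
No further crashes.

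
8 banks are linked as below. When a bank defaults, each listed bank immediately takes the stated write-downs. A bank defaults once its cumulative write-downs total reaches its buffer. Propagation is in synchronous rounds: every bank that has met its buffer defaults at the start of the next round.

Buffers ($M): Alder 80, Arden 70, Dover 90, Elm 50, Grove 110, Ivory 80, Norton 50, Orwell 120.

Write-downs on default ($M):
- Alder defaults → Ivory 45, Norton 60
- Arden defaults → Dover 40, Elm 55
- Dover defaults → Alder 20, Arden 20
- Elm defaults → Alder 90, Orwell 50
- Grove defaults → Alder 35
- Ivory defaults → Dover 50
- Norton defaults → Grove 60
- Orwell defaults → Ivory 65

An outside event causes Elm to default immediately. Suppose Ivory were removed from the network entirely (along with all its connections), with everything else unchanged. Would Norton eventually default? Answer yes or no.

yes

With Ivory removed:
Round 1 — Elm defaults (initial).
  Alder: +90 → 90 ≥ 80
  Orwell: +50 → 50 < 120
Round 2 — Alder defaults.
  Norton: +60 → 60 ≥ 50
Round 3 — Norton defaults.
  Grove: +60 → 60 < 110
No further defaults.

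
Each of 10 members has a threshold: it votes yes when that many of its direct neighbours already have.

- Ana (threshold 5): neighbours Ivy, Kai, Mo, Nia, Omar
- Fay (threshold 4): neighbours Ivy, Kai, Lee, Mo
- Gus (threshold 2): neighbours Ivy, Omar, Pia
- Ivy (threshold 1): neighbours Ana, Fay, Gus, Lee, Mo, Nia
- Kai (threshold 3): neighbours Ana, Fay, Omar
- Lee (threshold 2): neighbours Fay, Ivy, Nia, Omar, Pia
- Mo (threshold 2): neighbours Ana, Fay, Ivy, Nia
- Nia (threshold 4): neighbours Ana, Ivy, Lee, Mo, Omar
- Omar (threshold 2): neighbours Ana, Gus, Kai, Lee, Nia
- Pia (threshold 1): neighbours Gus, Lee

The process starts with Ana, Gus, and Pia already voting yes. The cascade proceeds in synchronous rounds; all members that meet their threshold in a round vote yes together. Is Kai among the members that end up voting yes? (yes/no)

no

Round 1 — Ana, Gus, Pia vote yes (initial).
Round 2 — checking thresholds:
  Ivy: 2 of 6 neighbours ≥ 1, votes yes.
  Kai: 1 of 3 neighbours < 3, below threshold.
  Lee: 1 of 5 neighbours < 2, below threshold.
  Mo: 1 of 4 neighbours < 2, below threshold.
  Nia: 1 of 5 neighbours < 4, below threshold.
  Omar: 2 of 5 neighbours ≥ 2, votes yes.
Round 3 — checking thresholds:
  Fay: 1 of 4 neighbours < 4, below threshold.
  Kai: 2 of 3 neighbours < 3, below threshold.
  Lee: 3 of 5 neighbours ≥ 2, votes yes.
  Mo: 2 of 4 neighbours ≥ 2, votes yes.
  Nia: 3 of 5 neighbours < 4, below threshold.
Round 4 — checking thresholds:
  Fay: 3 of 4 neighbours < 4, below threshold.
  Kai: 2 of 3 neighbours < 3, below threshold.
  Nia: 5 of 5 neighbours ≥ 4, votes yes.
Round 5 — no new yes votes; cascade stops.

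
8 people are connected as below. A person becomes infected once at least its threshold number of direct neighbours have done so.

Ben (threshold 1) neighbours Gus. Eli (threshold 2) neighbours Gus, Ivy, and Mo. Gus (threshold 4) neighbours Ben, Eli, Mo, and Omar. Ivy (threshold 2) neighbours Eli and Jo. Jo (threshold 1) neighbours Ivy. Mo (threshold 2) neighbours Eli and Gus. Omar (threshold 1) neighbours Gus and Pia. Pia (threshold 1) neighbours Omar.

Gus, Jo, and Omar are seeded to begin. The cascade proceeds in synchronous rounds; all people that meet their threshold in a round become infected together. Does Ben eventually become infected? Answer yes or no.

Round 1 — Gus, Jo, Omar become infected (initial).
Round 2 — checking thresholds:
  Ben: 1 of 1 neighbours ≥ 1, becomes infected.
  Eli: 1 of 3 neighbours < 2, holds.
  Ivy: 1 of 2 neighbours < 2, holds.
  Mo: 1 of 2 neighbours < 2, holds.
  Pia: 1 of 1 neighbours ≥ 1, becomes infected.
Round 3 — no new infections; cascade stops.

yes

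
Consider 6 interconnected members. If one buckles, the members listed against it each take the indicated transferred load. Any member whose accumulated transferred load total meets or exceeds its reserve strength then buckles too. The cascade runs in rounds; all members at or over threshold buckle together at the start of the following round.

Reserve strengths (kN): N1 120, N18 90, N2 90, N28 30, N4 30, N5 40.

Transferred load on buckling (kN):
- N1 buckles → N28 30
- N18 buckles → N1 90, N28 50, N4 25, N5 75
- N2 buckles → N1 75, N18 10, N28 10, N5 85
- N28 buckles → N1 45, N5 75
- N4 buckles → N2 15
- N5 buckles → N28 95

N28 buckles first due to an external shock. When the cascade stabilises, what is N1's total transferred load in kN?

Round 1 — N28 buckles (initial).
  N1: +45 → 45 < 120
  N5: +75 → 75 ≥ 40
Round 2 — N5 buckles.
No further bucklings.

45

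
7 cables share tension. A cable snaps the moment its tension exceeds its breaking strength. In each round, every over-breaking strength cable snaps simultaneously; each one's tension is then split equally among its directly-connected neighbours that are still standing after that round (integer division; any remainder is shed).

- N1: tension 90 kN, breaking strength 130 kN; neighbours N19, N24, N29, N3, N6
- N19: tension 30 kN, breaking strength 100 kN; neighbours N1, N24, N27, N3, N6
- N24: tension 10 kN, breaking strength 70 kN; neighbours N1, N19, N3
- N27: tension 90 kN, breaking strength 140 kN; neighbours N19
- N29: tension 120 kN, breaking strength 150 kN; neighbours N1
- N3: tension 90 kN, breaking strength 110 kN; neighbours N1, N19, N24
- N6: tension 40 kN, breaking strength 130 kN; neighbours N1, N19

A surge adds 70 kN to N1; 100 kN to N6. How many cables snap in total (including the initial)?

7

Round 1 — N1 at 160 > 130; N6 at 140 > 130. N1, N6 snap.
  N1 sheds 160 kN to N19, N24, N29, N3: 40 each.
    N19: 30+40 = 70 ≤ 100
    N24: 10+40 = 50 ≤ 70
    N29: 120+40 = 160 > 150
    N3: 90+40 = 130 > 110
  N6 sheds 140 kN to N19: 140 each.
    N19: 70+140 = 210 > 100
Round 2 — N19, N29, N3 snap.
  N19 sheds 210 kN to N24, N27: 105 each.
    N24: 50+105 = 155 > 70
    N27: 90+105 = 195 > 140
  N29 sheds 160 kN: no online neighbours, lost.
  N3 sheds 130 kN to N24: 130 each.
    N24: 155+130 = 285 > 70
Round 3 — N24, N27 snap.
  N24 sheds 285 kN: no online neighbours, lost.
  N27 sheds 195 kN: no online neighbours, lost.
No further breaks.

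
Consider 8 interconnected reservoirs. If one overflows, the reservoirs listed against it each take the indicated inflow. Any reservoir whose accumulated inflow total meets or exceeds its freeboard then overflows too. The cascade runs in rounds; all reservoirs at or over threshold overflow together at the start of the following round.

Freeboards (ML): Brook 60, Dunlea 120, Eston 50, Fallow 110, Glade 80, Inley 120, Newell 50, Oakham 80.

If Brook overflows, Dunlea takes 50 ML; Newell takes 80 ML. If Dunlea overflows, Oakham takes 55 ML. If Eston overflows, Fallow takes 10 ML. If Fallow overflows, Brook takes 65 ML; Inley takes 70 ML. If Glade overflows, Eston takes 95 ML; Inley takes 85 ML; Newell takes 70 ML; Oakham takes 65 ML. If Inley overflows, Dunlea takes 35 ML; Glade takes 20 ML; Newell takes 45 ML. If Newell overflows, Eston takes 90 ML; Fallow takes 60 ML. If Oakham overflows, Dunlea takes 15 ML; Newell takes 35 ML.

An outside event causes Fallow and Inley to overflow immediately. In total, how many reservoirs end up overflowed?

5

Round 1 — Fallow, Inley overflow (initial).
  Brook: +65 → 65 ≥ 60
  Dunlea: +35 → 35 < 120
  Glade: +20 → 20 < 80
  Newell: +45 → 45 < 50
Round 2 — Brook overflows.
  Dunlea: +50 → 85 < 120
  Newell: +80 → 125 ≥ 50
Round 3 — Newell overflows.
  Eston: +90 → 90 ≥ 50
Round 4 — Eston overflows.
No further overflows.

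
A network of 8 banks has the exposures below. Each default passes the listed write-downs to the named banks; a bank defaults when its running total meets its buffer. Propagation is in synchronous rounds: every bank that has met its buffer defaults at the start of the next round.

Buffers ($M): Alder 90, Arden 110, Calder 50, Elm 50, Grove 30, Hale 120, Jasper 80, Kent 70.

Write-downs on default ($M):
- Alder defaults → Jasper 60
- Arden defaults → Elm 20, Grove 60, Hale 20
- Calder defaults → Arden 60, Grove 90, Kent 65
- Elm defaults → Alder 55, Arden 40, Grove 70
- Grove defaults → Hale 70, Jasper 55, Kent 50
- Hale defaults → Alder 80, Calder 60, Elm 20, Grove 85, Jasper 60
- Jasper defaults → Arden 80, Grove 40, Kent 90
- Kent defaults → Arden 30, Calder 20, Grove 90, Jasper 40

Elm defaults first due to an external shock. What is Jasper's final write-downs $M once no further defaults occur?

55

Round 1 — Elm defaults (initial).
  Alder: +55 → 55 < 90
  Arden: +40 → 40 < 110
  Grove: +70 → 70 ≥ 30
Round 2 — Grove defaults.
  Hale: +70 → 70 < 120
  Jasper: +55 → 55 < 80
  Kent: +50 → 50 < 70
No further defaults.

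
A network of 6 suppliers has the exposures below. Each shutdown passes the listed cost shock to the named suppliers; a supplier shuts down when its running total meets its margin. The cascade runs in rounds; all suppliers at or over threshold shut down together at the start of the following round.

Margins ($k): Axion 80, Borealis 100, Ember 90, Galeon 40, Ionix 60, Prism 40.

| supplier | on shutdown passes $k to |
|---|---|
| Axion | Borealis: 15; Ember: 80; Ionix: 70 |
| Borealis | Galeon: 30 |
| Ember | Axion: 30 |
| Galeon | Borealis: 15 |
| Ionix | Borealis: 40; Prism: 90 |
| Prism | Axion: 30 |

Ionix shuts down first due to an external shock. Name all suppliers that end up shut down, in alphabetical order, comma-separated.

Ionix, Prism

Round 1 — Ionix shuts down (initial).
  Borealis: +40 → 40 < 100
  Prism: +90 → 90 ≥ 40
Round 2 — Prism shuts down.
  Axion: +30 → 30 < 80
No further shutdowns.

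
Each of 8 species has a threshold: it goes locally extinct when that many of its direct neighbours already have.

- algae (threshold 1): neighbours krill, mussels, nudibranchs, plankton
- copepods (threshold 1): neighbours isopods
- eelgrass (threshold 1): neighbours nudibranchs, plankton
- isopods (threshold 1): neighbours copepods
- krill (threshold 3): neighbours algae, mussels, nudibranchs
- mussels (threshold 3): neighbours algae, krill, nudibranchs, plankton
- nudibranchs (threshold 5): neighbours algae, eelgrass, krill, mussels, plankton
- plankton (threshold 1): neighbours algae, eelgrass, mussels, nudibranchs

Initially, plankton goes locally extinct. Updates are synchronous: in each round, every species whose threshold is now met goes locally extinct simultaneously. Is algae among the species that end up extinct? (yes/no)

yes

Round 1 — plankton goes locally extinct (initial).
Round 2 — checking thresholds:
  algae: 1 of 4 neighbours ≥ 1, goes locally extinct.
  eelgrass: 1 of 2 neighbours ≥ 1, goes locally extinct.
  mussels: 1 of 4 neighbours < 3, holds.
  nudibranchs: 1 of 5 neighbours < 5, holds.
Round 3 — no new extinctions; cascade stops.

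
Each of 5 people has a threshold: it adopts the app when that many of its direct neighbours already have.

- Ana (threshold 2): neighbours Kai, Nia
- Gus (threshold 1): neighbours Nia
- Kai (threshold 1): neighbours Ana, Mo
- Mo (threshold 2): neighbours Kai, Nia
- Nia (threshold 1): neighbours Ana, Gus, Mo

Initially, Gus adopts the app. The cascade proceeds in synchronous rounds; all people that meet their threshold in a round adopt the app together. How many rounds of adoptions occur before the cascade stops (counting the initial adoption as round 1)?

Round 1 — Gus adopts the app (initial).
Round 2 — checking thresholds:
  Nia: 1 of 3 neighbours ≥ 1, adopts the app.
Round 3 — no new adoptions; cascade stops.

2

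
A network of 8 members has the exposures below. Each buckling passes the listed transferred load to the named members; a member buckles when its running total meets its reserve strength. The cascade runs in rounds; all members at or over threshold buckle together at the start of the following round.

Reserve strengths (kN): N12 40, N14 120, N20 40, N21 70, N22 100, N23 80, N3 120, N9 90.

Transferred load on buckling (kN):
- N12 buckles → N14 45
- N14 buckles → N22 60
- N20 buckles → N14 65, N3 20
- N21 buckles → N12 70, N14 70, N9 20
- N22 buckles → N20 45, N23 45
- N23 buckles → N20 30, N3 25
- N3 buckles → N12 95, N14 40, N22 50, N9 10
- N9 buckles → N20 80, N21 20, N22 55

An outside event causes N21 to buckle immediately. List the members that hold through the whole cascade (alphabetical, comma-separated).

Round 1 — N21 buckles (initial).
  N12: +70 → 70 ≥ 40
  N14: +70 → 70 < 120
  N9: +20 → 20 < 90
Round 2 — N12 buckles.
  N14: +45 → 115 < 120
No further bucklings.

N14, N20, N22, N23, N3, N9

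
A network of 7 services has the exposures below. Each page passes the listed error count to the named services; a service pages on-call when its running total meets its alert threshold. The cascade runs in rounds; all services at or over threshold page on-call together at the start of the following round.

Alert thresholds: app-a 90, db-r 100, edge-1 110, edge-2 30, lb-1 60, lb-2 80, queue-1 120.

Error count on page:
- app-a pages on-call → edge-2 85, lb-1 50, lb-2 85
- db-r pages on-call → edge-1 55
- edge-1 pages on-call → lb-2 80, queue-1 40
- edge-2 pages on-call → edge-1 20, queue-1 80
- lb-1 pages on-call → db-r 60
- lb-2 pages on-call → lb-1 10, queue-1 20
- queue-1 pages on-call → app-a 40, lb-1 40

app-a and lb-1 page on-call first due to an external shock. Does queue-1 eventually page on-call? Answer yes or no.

no

Round 1 — app-a, lb-1 page on-call (initial).
  db-r: +60 → 60 < 100
  edge-2: +85 → 85 ≥ 30
  lb-2: +85 → 85 ≥ 80
Round 2 — edge-2, lb-2 page on-call.
  edge-1: +20 → 20 < 110
  queue-1: +80+20 → 100 < 120
No further pages.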